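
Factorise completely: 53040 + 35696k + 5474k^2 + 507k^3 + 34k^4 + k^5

Trying the rational-root candidates, k = -2 is a root, giving the factor (k + 2) and quotient k^4 + 32k^3 + 443k^2 + 4588k + 26520.
Next, k = -15 is a root, so (k + 15) divides it; the quotient is k^3 + 17k^2 + 188k + 1768.
Continuing, k = -13 is a root, so (k + 13) is a factor; dividing leaves k^2 + 4k + 136.
The quadratic k^2 + 4k + 136 has discriminant -528 < 0 and is irreducible over ℤ.

(k + 13)(k + 15)(k + 2)(k^2 + 4k + 136)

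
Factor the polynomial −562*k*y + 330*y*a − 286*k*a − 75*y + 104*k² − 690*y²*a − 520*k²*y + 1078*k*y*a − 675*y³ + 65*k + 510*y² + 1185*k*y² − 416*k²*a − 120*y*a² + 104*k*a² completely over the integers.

−(8*k − 9*y − 2*a + 5)*(13*k − 15*y)*(5*y + 4*a − 1)

Group: 5*y*(−104*k² + 237*k*y + 26*k*a − 65*k − 135*y² − 30*y*a + 75*y) + (4*a − 1)*(−104*k² + 237*k*y + 26*k*a − 65*k − 135*y² − 30*y*a + 75*y); both groups contain (−104*k² + 237*k*y + 26*k*a − 65*k − 135*y² − 30*y*a + 75*y), so (5*y + 4*a − 1) is a factor with cofactor −104*k² + 237*k*y + 26*k*a − 65*k − 135*y² − 30*y*a + 75*y.
The cofactor groups again: −104*k² + 237*k*y + 26*k*a − 65*k − 135*y² − 30*y*a + 75*y = −13*k*(8*k − 9*y − 2*a + 5) + 15*y*(8*k − 9*y − 2*a + 5); both groups contain (8*k − 9*y − 2*a + 5), giving −(13*k − 15*y)*(8*k − 9*y − 2*a + 5).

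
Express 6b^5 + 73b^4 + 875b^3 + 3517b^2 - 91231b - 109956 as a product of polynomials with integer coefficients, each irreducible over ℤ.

Among the possible rational roots, b = 7 is a root, so (b - 7) divides it; the quotient is 6b^4 + 115b^3 + 1680b^2 + 15277b + 15708.
Continuing, b = -7/6 is a root, so (6b + 7) divides it; the quotient is b^3 + 18b^2 + 259b + 2244.
Next, b = -12 is a root, so (b + 12) divides it; the quotient is b^2 + 6b + 187.
The quadratic b^2 + 6b + 187 has discriminant -712 < 0 and is irreducible over ℤ.

(6b + 7)(b + 12)(b - 7)(b^2 + 6b + 187)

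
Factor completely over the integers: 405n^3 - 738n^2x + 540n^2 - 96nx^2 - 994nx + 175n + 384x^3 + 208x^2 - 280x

Group: 5n(81n^2 - 18nx + 108n - 48x^2 - 26x + 35) - 8x(81n^2 - 18nx + 108n - 48x^2 - 26x + 35); both groups contain (81n^2 - 18nx + 108n - 48x^2 - 26x + 35), so (5n - 8x) is a factor with cofactor 81n^2 - 18nx + 108n - 48x^2 - 26x + 35.
The cofactor groups again: 81n^2 - 18nx + 108n - 48x^2 - 26x + 35 = 9n(9n + 6x + 7) + (-8x + 5)(9n + 6x + 7); both groups contain (9n + 6x + 7), giving (9n - 8x + 5)(9n + 6x + 7).

(5n - 8x)(9n + 6x + 7)(9n - 8x + 5)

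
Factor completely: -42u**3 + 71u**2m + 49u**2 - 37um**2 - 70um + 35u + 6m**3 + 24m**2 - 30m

-(7u - 6m)(2u - m + 1)(3u - m - 5)

Group: 3u(-14u**2 + 19um - 7u - 6m**2 + 6m) + (-m - 5)(-14u**2 + 19um - 7u - 6m**2 + 6m); both groups contain (-14u**2 + 19um - 7u - 6m**2 + 6m), so (3u - m - 5) is a factor with cofactor -14u**2 + 19um - 7u - 6m**2 + 6m.
The cofactor groups again: -14u**2 + 19um - 7u - 6m**2 + 6m = -7u(2u - m + 1) + 6m(2u - m + 1); both groups contain (2u - m + 1), giving -(7u - 6m)(2u - m + 1).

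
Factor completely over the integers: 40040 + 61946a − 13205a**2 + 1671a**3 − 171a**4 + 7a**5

(7a + 4)(a − 10)(a − 13)(a**2 − 2a + 77)

Among the possible rational roots, a = 13 is a root, so (a − 13) divides it; the quotient is 7a**4 − 80a**3 + 631a**2 − 5002a − 3080.
Continuing, a = −4/7 is a root, giving the factor (7a + 4) and quotient a**3 − 12a**2 + 97a − 770.
Continuing, a = 10 is a root, so (a − 10) is a factor; dividing leaves a**2 − 2a + 77.
The quadratic a**2 − 2a + 77 has discriminant −304 < 0 and is irreducible over ℤ.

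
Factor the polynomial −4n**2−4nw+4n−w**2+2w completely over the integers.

−(2n+w)(2n+w−2)

Group: −2n(2n+w−2) − w(2n+w−2); both groups contain (2n+w−2).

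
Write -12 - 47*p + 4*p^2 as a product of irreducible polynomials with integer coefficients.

Need a pair with product 4·(-12) = -48 and sum -47: that's 1 and -48.
Split the middle term: 4*p^2 + p - 48*p - 12 = p*(4*p + 1) - 12*(4*p + 1).

(4*p + 1)*(p - 12)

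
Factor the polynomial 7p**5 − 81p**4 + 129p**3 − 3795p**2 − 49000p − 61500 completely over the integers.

(7p + 10)(p + 5)(p − 15)(p**2 − 3p + 82)

Among the possible rational roots, p = 15 is a root, so (p − 15) divides it; the quotient is 7p**4 + 24p**3 + 489p**2 + 3540p + 4100.
Continuing, p = −5 is a root, so (p + 5) divides it; the quotient is 7p**3 − 11p**2 + 544p + 820.
Continuing, p = −10/7 is a root, giving the factor (7p + 10) and quotient p**2 − 3p + 82.
The quadratic p**2 − 3p + 82 has discriminant −319 < 0 and is irreducible over ℤ.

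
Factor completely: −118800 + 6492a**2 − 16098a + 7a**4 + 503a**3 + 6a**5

(2a − 9)(3a + 11)(a + 8)(a**2 − 6a + 150)

Testing divisors of the constant over divisors of the leading coefficient, a = −11/3 is a root, so (3a + 11) divides it; the quotient is 2a**4 − 5a**3 + 186a**2 + 1482a − 10800.
Continuing, a = −8 is a root, so (a + 8) divides it; the quotient is 2a**3 − 21a**2 + 354a − 1350.
Next, a = 9/2 is a root, so (2a − 9) is a factor; dividing leaves a**2 − 6a + 150.
The quadratic a**2 − 6a + 150 has discriminant −564 < 0 and is irreducible over ℤ.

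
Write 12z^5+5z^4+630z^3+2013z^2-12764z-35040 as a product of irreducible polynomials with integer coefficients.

Among the possible rational roots, z = 4 is a root, so (z-4) divides it; the quotient is 12z^4+53z^3+842z^2+5381z+8760.
Continuing, z = -8/3 is a root, so (3z+8) divides it; the quotient is 4z^3+7z^2+262z+1095.
Continuing, z = -15/4 is a root, giving the factor (4z+15) and quotient z^2-2z+73.
The quadratic z^2-2z+73 has discriminant -288 < 0 and is irreducible over ℤ.

(3z+8)(4z+15)(z-4)(z^2-2z+73)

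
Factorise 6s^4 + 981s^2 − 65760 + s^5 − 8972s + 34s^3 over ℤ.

(s + 12)(s + 5)(s − 8)(s^2 − 3s + 137)

By the rational root theorem, s = 8 is a root, so (s − 8) is a factor; dividing leaves s^4 + 14s^3 + 146s^2 + 2149s + 8220.
Continuing, s = −5 is a root, so (s + 5) divides it; the quotient is s^3 + 9s^2 + 101s + 1644.
Next, s = −12 is a root, so (s + 12) is a factor; dividing leaves s^2 − 3s + 137.
The quadratic s^2 − 3s + 137 has discriminant −539 < 0 and is irreducible over ℤ.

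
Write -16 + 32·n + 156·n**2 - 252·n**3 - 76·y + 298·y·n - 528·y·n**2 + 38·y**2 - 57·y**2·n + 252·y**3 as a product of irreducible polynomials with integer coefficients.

Group: 9·y·(28·y**2 - 25·y·n - 2·y - 42·n**2 + 40·n - 8) + (6·n + 2)·(28·y**2 - 25·y·n - 2·y - 42·n**2 + 40·n - 8); both groups contain (28·y**2 - 25·y·n - 2·y - 42·n**2 + 40·n - 8), so (9·y + 6·n + 2) is a factor with cofactor 28·y**2 - 25·y·n - 2·y - 42·n**2 + 40·n - 8.
The cofactor groups again: 28·y**2 - 25·y·n - 2·y - 42·n**2 + 40·n - 8 = 4·y·(7·y + 6·n - 4) + (-7·n + 2)·(7·y + 6·n - 4); both groups contain (7·y + 6·n - 4), giving (4·y - 7·n + 2)·(7·y + 6·n - 4).

(4·y - 7·n + 2)·(7·y + 6·n - 4)·(9·y + 6·n + 2)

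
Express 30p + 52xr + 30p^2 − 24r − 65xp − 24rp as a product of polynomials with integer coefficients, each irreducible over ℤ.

Group: 4r(13x − 6p − 6) − 5p(13x − 6p − 6); both groups contain (13x − 6p − 6).

(4r − 5p)(13x − 6p − 6)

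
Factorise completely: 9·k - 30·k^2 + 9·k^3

Pull out the common factor 3·k, then factor the remaining trinomial.

3·k·(3·k - 1)·(k - 3)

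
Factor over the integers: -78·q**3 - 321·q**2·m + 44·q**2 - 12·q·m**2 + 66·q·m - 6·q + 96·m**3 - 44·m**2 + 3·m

-(2·q - m)·(3·q + 12·m - 1)·(13·q + 8·m - 3)

Group: 2·q·(-39·q**2 - 180·q·m + 22·q - 96·m**2 + 44·m - 3) - m·(-39·q**2 - 180·q·m + 22·q - 96·m**2 + 44·m - 3); both groups contain (-39·q**2 - 180·q·m + 22·q - 96·m**2 + 44·m - 3), so (2·q - m) is a factor with cofactor -39·q**2 - 180·q·m + 22·q - 96·m**2 + 44·m - 3.
The cofactor groups again: -39·q**2 - 180·q·m + 22·q - 96·m**2 + 44·m - 3 = -3·q·(13·q + 8·m - 3) + (-12·m + 1)·(13·q + 8·m - 3); both groups contain (13·q + 8·m - 3), giving -(3·q + 12·m - 1)·(13·q + 8·m - 3).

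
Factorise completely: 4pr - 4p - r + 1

(4p - 1)(r - 1)

Group as (4pr - 4p) + (-r + 1) = 4p(r - 1) - (r - 1).
Both groups share the factor (r - 1).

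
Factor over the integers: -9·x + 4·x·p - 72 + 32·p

(4·p - 9)·(x + 8)

Group as (4·x·p - 9·x) + (32·p - 72) = x·(4·p - 9) + 8·(4·p - 9).
Both groups share the factor (4·p - 9).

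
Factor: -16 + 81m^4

Difference of squares twice: with A = 3m and B = 2, A⁴ − B⁴ = (A² − B²)(A² + B²), and A² − B² factors again.

(3m + 2)(3m - 2)(9m^2 + 4)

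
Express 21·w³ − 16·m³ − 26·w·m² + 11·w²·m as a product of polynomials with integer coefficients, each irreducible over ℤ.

(7·w − 8·m)·(3·w + 2·m)·(w + m)

Group: 7·w·(3·w² + 5·w·m + 2·m²) − 8·m·(3·w² + 5·w·m + 2·m²); both groups contain (3·w² + 5·w·m + 2·m²), so (7·w − 8·m) is a factor with cofactor 3·w² + 5·w·m + 2·m².
The cofactor groups again: 3·w² + 5·w·m + 2·m² = 3·w·(w + m) + 2·m·(w + m); both groups contain (w + m), giving (3·w + 2·m)·(w + m).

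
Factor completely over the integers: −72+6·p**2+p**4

(p**2+12)·(p**2−6)

Substitute u = p**2 to get a quadratic in u, then factor.
p**2−6 is irreducible over ℤ (6 is not a perfect square).
p**2+12 is irreducible over ℤ (always positive, so no real roots).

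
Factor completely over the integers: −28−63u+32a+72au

Group as (72au+32a) + (−63u−28) = 8a(9u+4) − 7(9u+4).
Both groups share the factor (9u+4).

(8a−7)(9u+4)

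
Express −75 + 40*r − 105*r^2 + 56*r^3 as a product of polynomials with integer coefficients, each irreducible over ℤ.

(8*r − 15)*(7*r^2 + 5)

Group as (56*r^3 + 40*r) + (−105*r^2 − 75) = 8*r*(7*r^2 + 5) − 15*(7*r^2 + 5).
Both groups share the factor (7*r^2 + 5).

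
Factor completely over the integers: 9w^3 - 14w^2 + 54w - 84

(9w - 14)(w^2 + 6)

Group as (9w^3 + 54w) + (-14w^2 - 84) = 9w(w^2 + 6) - 14(w^2 + 6).
Both groups share the factor (w^2 + 6).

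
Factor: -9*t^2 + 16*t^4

Factor out t^2 first: what remains is 16*t^2 - 9.
Recognize a difference of squares with the parts 4*t and 3.

t^2*(4*t + 3)*(4*t - 3)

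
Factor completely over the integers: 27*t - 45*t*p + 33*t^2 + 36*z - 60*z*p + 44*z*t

(11*t - 15*p + 9)*(4*z + 3*t)

Group: 4*z*(11*t - 15*p + 9) + 3*t*(11*t - 15*p + 9); both groups contain (11*t - 15*p + 9).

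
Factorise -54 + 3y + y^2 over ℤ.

Two integers with product -54 and sum 3 are 9 and -6.

(y + 9)(y - 6)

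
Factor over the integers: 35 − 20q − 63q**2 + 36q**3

Group as (36q**3 − 20q) + (−63q**2 + 35) = 4q(9q**2 − 5) − 7(9q**2 − 5).
Both groups share the factor (9q**2 − 5).

(4q − 7)(9q**2 − 5)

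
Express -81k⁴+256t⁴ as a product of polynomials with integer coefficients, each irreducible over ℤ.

Write as (16t²)² − (9k²)², then factor 16t²-9k² once more.

(4t-3k)(4t+3k)(16t²+9k²)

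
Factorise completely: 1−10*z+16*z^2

Need a pair with product 16·1 = 16 and sum −10: that's −2 and −8.
Split the middle term: 16*z^2−2*z − 8*z+1 = 2*z*(8*z−1) − (8*z−1).

(2*z−1)*(8*z−1)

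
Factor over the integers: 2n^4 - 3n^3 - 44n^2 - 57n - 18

By the rational root theorem, n = 6 is a root, giving the factor (n - 6) and quotient 2n^3 + 9n^2 + 10n + 3.
Next, n = -1 is a root, so (n + 1) is a factor; dividing leaves 2n^2 + 7n + 3.
The remaining quadratic factors as (2n + 1)(n + 3).

(2n + 1)(n + 1)(n + 3)(n - 6)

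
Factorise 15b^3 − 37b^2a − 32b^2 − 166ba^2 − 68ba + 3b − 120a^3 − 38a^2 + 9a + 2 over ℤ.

(b − 5a − 2)(3b + 4a − 1)(5b + 6a + 1)

Group: b(15b^2 + 38ba − 2b + 24a^2 − 2a − 1) + (−5a − 2)(15b^2 + 38ba − 2b + 24a^2 − 2a − 1); both groups contain (15b^2 + 38ba − 2b + 24a^2 − 2a − 1), so (b − 5a − 2) is a factor with cofactor 15b^2 + 38ba − 2b + 24a^2 − 2a − 1.
The cofactor groups again: 15b^2 + 38ba − 2b + 24a^2 − 2a − 1 = 5b(3b + 4a − 1) + (6a + 1)(3b + 4a − 1); both groups contain (3b + 4a − 1), giving (5b + 6a + 1)(3b + 4a − 1).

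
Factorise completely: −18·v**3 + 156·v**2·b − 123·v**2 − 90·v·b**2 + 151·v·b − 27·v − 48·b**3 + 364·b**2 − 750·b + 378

−(3·v − 3·b + 7)·(v − 8·b + 6)·(6·v + 2·b − 9)

Group: 6·v·(−3·v**2 + 27·v·b − 25·v − 24·b**2 + 74·b − 42) + (2·b − 9)·(−3·v**2 + 27·v·b − 25·v − 24·b**2 + 74·b − 42); both groups contain (−3·v**2 + 27·v·b − 25·v − 24·b**2 + 74·b − 42), so (6·v + 2·b − 9) is a factor with cofactor −3·v**2 + 27·v·b − 25·v − 24·b**2 + 74·b − 42.
The cofactor groups again: −3·v**2 + 27·v·b − 25·v − 24·b**2 + 74·b − 42 = −v·(3·v − 3·b + 7) + (8·b − 6)·(3·v − 3·b + 7); both groups contain (3·v − 3·b + 7), giving −(v − 8·b + 6)·(3·v − 3·b + 7).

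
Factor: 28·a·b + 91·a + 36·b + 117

Group as (28·a·b + 91·a) + (36·b + 117) = 7·a·(4·b + 13) + 9·(4·b + 13).
Both groups share the factor (4·b + 13).

(4·b + 13)·(7·a + 9)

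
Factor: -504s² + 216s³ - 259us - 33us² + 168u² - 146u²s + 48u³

(2u - 3s + 7)(3u - 8s)(8u + 9s)

Group: 2u(24u² - 37us - 72s²) + (-3s + 7)(24u² - 37us - 72s²); both groups contain (24u² - 37us - 72s²), so (2u - 3s + 7) is a factor with cofactor 24u² - 37us - 72s².
The cofactor groups again: 24u² - 37us - 72s² = 8u(3u - 8s) + 9s(3u - 8s); both groups contain (3u - 8s), giving (8u + 9s)(3u - 8s).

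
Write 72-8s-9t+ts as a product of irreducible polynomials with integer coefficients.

(s-9)(t-8)

Group as (ts-9t) + (-8s+72) = t(s-9) - 8(s-9).
Both groups share the factor (s-9).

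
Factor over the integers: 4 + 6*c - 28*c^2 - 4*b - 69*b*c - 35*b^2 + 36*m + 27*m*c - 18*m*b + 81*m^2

(9*m - 7*b - 4*c + 2)*(9*m + 5*b + 7*c + 2)

Group: 9*m*(9*m - 7*b - 4*c + 2) + (5*b + 7*c + 2)*(9*m - 7*b - 4*c + 2); both groups contain (9*m - 7*b - 4*c + 2).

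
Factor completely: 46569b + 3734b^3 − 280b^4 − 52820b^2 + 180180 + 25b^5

Trying the rational-root candidates, b = 13/5 is a root, giving the factor (5b − 13) and quotient 5b^4 − 43b^3 + 635b^2 − 8913b − 13860.
Next, b = −7/5 is a root, so (5b + 7) is a factor; dividing leaves b^3 − 10b^2 + 141b − 1980.
Next, b = 12 is a root, so (b − 12) is a factor; dividing leaves b^2 + 2b + 165.
The quadratic b^2 + 2b + 165 has discriminant −656 < 0 and is irreducible over ℤ.

(5b + 7)(5b − 13)(b − 12)(b^2 + 2b + 165)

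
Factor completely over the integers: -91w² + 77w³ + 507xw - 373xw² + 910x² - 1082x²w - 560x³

Group: 7x(-80x² - 166xw + 130x - 77w² + 91w) - w(-80x² - 166xw + 130x - 77w² + 91w); both groups contain (-80x² - 166xw + 130x - 77w² + 91w), so (7x - w) is a factor with cofactor -80x² - 166xw + 130x - 77w² + 91w.
The cofactor groups again: -80x² - 166xw + 130x - 77w² + 91w = -10x(8x + 11w - 13) - 7w(8x + 11w - 13); both groups contain (8x + 11w - 13), giving -(10x + 7w)(8x + 11w - 13).

-(7x - w)(8x + 11w - 13)(10x + 7w)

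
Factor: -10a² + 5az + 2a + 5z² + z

Group: -5a(2a + z) + (5z + 1)(2a + z); both groups contain (2a + z).

-(2a + z)(5a - 5z - 1)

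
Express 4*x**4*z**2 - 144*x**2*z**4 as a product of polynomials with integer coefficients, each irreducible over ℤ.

Factor out 4*x**2*z**2, leaving x**2 - 36*z**2, which is a difference of two squares.

4*x**2*z**2*(x + 6*z)*(x - 6*z)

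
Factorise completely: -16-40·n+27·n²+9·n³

(3·n+1)·(3·n-4)·(n+4)

Testing divisors of the constant over divisors of the leading coefficient, n = 4/3 is a root, giving the factor (3·n-4) and quotient 3·n²+13·n+4.
The remaining quadratic factors as (n+4)(3·n+1).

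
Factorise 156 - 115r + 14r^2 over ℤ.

Need a pair with product 14·156 = 2184 and sum -115: that's -91 and -24.
Split the middle term: 14r^2 - 91r - 24r + 156 = 7r(2r - 13) - 12(2r - 13).

(2r - 13)(7r - 12)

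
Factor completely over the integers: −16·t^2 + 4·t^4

Pull out the common factor 4·t^2, leaving t^2 − 4.
Recognize a difference of squares with the parts t and 2.

4·t^2·(t + 2)·(t − 2)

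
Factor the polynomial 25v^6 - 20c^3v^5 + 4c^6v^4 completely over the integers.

Every term has a factor of v^4; factoring it out leaves 4c^6 - 20c^3v + 25v^2.
Recognize a perfect-square trinomial with the parts 5v and 2c^3.

v^4(2c^3 - 5v)^2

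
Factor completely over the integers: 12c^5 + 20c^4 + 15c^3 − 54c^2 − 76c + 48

(2c + 3)(2c − 1)(3c − 4)(c^2 + 2c + 4)

Testing divisors of the constant over divisors of the leading coefficient, c = 4/3 is a root, giving the factor (3c − 4) and quotient 4c^4 + 12c^3 + 21c^2 + 10c − 12.
Then c = −3/2 is a root, so (2c + 3) divides it; the quotient is 2c^3 + 3c^2 + 6c − 4.
Next, c = 1/2 is a root, so (2c − 1) is a factor; dividing leaves c^2 + 2c + 4.
The quadratic c^2 + 2c + 4 has discriminant −12 < 0 and is irreducible over ℤ.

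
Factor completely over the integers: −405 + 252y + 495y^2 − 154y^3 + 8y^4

By the rational root theorem, y = 15 is a root, so (y − 15) divides it; the quotient is 8y^3 − 34y^2 − 15y + 27.
Continuing, y = 3/4 is a root, so (4y − 3) is a factor; dividing leaves 2y^2 − 7y − 9.
The remaining quadratic factors as (2y − 9)(y + 1).

(2y − 9)(4y − 3)(y + 1)(y − 15)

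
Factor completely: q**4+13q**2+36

(q**2+4)(q**2+9)

Substitute u = q**2 to get a quadratic in u, then factor.
q**2+4 is irreducible over ℤ (sum of squares).
q**2+9 is irreducible over ℤ (sum of squares).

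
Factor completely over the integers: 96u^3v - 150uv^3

Factor out 6uv, leaving 16u^2 - 25v^2, which is a difference of two squares.

6uv(4u + 5v)(4u - 5v)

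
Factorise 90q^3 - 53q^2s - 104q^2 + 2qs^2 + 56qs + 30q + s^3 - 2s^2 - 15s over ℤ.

(2q - s)(5q - s - 3)(9q + s - 5)

Group: 5q(18q^2 - 7qs - 10q - s^2 + 5s) + (-s - 3)(18q^2 - 7qs - 10q - s^2 + 5s); both groups contain (18q^2 - 7qs - 10q - s^2 + 5s), so (5q - s - 3) is a factor with cofactor 18q^2 - 7qs - 10q - s^2 + 5s.
The cofactor groups again: 18q^2 - 7qs - 10q - s^2 + 5s = 9q(2q - s) + (s - 5)(2q - s); both groups contain (2q - s), giving (9q + s - 5)(2q - s).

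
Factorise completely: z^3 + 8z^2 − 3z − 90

By the rational root theorem, z = −6 is a root, so (z + 6) is a factor; dividing leaves z^2 + 2z − 15.
The remaining quadratic factors as (z + 5)(z − 3).

(z + 5)(z + 6)(z − 3)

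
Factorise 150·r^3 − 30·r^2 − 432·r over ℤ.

Pull out the common factor 6·r, then factor the remaining trinomial.

6·r·(5·r + 8)·(5·r − 9)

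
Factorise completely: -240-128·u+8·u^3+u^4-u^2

Among the possible rational roots, u = 4 is a root, giving the factor (u-4) and quotient u^3+12·u^2+47·u+60.
Next, u = -5 is a root, so (u+5) divides it; the quotient is u^2+7·u+12.
The remaining quadratic factors as (u+4)(u+3).

(u+3)·(u+4)·(u+5)·(u-4)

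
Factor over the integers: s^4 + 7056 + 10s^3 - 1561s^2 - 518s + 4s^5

(4s + 9)(s - 2)(s - 7)(s^2 + 7s + 56)

By the rational root theorem, s = -9/4 is a root, giving the factor (4s + 9) and quotient s^4 - 2s^3 + 7s^2 - 406s + 784.
Next, s = 7 is a root, so (s - 7) is a factor; dividing leaves s^3 + 5s^2 + 42s - 112.
Then s = 2 is a root, so (s - 2) is a factor; dividing leaves s^2 + 7s + 56.
The quadratic s^2 + 7s + 56 has discriminant -175 < 0 and is irreducible over ℤ.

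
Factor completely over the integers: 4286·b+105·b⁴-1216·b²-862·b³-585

(3·b-5)·(5·b+13)·(7·b-1)·(b-9)

Among the possible rational roots, b = 9 is a root, giving the factor (b-9) and quotient 105·b³+83·b²-469·b+65.
Next, b = 1/7 is a root, so (7·b-1) divides it; the quotient is 15·b²+14·b-65.
The remaining quadratic factors as (3·b-5)(5·b+13).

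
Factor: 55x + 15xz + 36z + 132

(3z + 11)(5x + 12)

Group as (15xz + 55x) + (36z + 132) = 5x(3z + 11) + 12(3z + 11).
Both groups share the factor (3z + 11).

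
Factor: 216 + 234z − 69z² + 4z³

(4z + 3)(z − 12)(z − 6)

Among the possible rational roots, z = −3/4 is a root, giving the factor (4z + 3) and quotient z² − 18z + 72.
The remaining quadratic factors as (z − 12)(z − 6).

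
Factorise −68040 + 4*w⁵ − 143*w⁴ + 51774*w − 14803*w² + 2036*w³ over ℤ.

(4*w − 15)*(w − 14)*(w − 4)*(w² − 14*w + 81)

By the rational root theorem, w = 4 is a root, so (w − 4) divides it; the quotient is 4*w⁴ − 127*w³ + 1528*w² − 8691*w + 17010.
Then w = 14 is a root, so (w − 14) divides it; the quotient is 4*w³ − 71*w² + 534*w − 1215.
Continuing, w = 15/4 is a root, so (4*w − 15) divides it; the quotient is w² − 14*w + 81.
The quadratic w² − 14*w + 81 has discriminant −128 < 0 and is irreducible over ℤ.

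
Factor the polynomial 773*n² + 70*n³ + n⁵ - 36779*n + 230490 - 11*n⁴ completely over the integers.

(n + 13)*(n - 10)*(n - 9)*(n² - 5*n + 197)

Trying the rational-root candidates, n = 10 is a root, giving the factor (n - 10) and quotient n⁴ - n³ + 60*n² + 1373*n - 23049.
Continuing, n = -13 is a root, giving the factor (n + 13) and quotient n³ - 14*n² + 242*n - 1773.
Continuing, n = 9 is a root, so (n - 9) is a factor; dividing leaves n² - 5*n + 197.
The quadratic n² - 5*n + 197 has discriminant -763 < 0 and is irreducible over ℤ.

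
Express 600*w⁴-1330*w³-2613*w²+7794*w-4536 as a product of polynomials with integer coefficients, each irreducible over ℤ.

(4*w-9)*(5*w+12)*(5*w-6)*(6*w-7)

By the rational root theorem, w = -12/5 is a root, so (5*w+12) is a factor; dividing leaves 120*w³-554*w²+807*w-378.
Then w = 9/4 is a root, so (4*w-9) divides it; the quotient is 30*w²-71*w+42.
The remaining quadratic factors as (6*w-7)(5*w-6).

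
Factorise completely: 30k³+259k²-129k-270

(5k-6)(6k+5)(k+9)

Trying the rational-root candidates, k = -9 is a root, giving the factor (k+9) and quotient 30k²-11k-30.
The remaining quadratic factors as (6k+5)(5k-6).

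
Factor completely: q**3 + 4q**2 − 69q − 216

Trying the rational-root candidates, q = −9 is a root, giving the factor (q + 9) and quotient q**2 − 5q − 24.
The remaining quadratic factors as (q + 3)(q − 8).

(q + 3)(q + 9)(q − 8)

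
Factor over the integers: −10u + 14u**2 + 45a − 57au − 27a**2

Group: −9a(3a + 7u − 5) + 2u(3a + 7u − 5); both groups contain (3a + 7u − 5).

−(3a + 7u − 5)(9a − 2u)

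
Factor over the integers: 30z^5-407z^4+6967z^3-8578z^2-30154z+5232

(5z+8)(6z-1)(z-3)(z^2-12z+218)

Testing divisors of the constant over divisors of the leading coefficient, z = 3 is a root, giving the factor (z-3) and quotient 30z^4-317z^3+6016z^2+9470z-1744.
Continuing, z = -8/5 is a root, so (5z+8) divides it; the quotient is 6z^3-73z^2+1320z-218.
Continuing, z = 1/6 is a root, so (6z-1) is a factor; dividing leaves z^2-12z+218.
The quadratic z^2-12z+218 has discriminant -728 < 0 and is irreducible over ℤ.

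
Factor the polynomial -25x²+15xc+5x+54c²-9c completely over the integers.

-(5x-9c)(5x+6c-1)

Group: -5x(5x-9c) + (-6c+1)(5x-9c); both groups contain (5x-9c).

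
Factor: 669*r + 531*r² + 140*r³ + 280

Among the possible rational roots, r = −8/7 is a root, so (7*r + 8) divides it; the quotient is 20*r² + 53*r + 35.
The remaining quadratic factors as (5*r + 7)(4*r + 5).

(4*r + 5)*(5*r + 7)*(7*r + 8)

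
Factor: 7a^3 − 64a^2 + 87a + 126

Among the possible rational roots, a = −6/7 is a root, so (7a + 6) divides it; the quotient is a^2 − 10a + 21.
The remaining quadratic factors as (a − 3)(a − 7).

(7a + 6)(a − 3)(a − 7)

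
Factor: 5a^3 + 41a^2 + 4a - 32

Trying the rational-root candidates, a = -1 is a root, giving the factor (a + 1) and quotient 5a^2 + 36a - 32.
The remaining quadratic factors as (a + 8)(5a - 4).

(5a - 4)(a + 1)(a + 8)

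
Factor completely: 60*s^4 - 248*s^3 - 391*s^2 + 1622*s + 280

(2*s + 5)*(5*s - 14)*(6*s + 1)*(s - 4)

Trying the rational-root candidates, s = -5/2 is a root, so (2*s + 5) divides it; the quotient is 30*s^3 - 199*s^2 + 302*s + 56.
Then s = 14/5 is a root, so (5*s - 14) is a factor; dividing leaves 6*s^2 - 23*s - 4.
The remaining quadratic factors as (s - 4)(6*s + 1).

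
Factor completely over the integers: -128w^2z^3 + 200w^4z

8w^2z(5w + 4z)(5w - 4z)

Factor out 8w^2z, leaving 25w^2 - 16z^2, which is a difference of two squares.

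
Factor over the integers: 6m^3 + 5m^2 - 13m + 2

(6m - 1)(m + 2)(m - 1)

Trying the rational-root candidates, m = 1 is a root, giving the factor (m - 1) and quotient 6m^2 + 11m - 2.
The remaining quadratic factors as (m + 2)(6m - 1).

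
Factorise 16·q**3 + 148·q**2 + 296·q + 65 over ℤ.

(2·q + 13)·(2·q + 5)·(4·q + 1)

By the rational root theorem, q = -1/4 is a root, so (4·q + 1) is a factor; dividing leaves 4·q**2 + 36·q + 65.
The remaining quadratic factors as (2·q + 13)(2·q + 5).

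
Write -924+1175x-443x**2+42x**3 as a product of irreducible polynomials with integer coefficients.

(6x-11)(7x-12)(x-7)

By the rational root theorem, x = 11/6 is a root, giving the factor (6x-11) and quotient 7x**2-61x+84.
The remaining quadratic factors as (x-7)(7x-12).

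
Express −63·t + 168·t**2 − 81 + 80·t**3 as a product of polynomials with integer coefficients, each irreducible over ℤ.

By the rational root theorem, t = 3/4 is a root, so (4·t − 3) divides it; the quotient is 20·t**2 + 57·t + 27.
The remaining quadratic factors as (5·t + 3)(4·t + 9).

(4·t + 9)·(4·t − 3)·(5·t + 3)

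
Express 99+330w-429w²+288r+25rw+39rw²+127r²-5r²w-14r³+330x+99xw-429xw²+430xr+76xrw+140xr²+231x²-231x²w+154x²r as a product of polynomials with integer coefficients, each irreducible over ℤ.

Group: 2r(77x²+70xr+143xw+110x-7r²-13rw+74r+143w+33) + (-3w+3)(77x²+70xr+143xw+110x-7r²-13rw+74r+143w+33); both groups contain (77x²+70xr+143xw+110x-7r²-13rw+74r+143w+33), so (2r-3w+3) is a factor with cofactor 77x²+70xr+143xw+110x-7r²-13rw+74r+143w+33.
The cofactor groups again: 77x²+70xr+143xw+110x-7r²-13rw+74r+143w+33 = 7x(11x-r+11) + (7r+13w+3)(11x-r+11); both groups contain (11x-r+11), giving (7x+7r+13w+3)(11x-r+11).

(11x-r+11)(2r-3w+3)(7x+7r+13w+3)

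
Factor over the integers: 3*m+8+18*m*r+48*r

(3*m+8)*(6*r+1)

Group as (18*m*r+3*m) + (48*r+8) = 3*m*(6*r+1) + 8*(6*r+1).
Both groups share the factor (6*r+1).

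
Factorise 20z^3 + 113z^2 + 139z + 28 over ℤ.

(4z + 1)(5z + 7)(z + 4)

Testing divisors of the constant over divisors of the leading coefficient, z = -1/4 is a root, so (4z + 1) divides it; the quotient is 5z^2 + 27z + 28.
The remaining quadratic factors as (5z + 7)(z + 4).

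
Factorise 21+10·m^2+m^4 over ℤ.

Substitute u = m^2 to get a quadratic in u, then factor.
m^2+3 is irreducible over ℤ (always positive, so no real roots).
m^2+7 is irreducible over ℤ (always positive, so no real roots).

(m^2+3)·(m^2+7)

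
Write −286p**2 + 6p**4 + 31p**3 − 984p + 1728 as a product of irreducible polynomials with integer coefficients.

(2p + 9)(3p − 4)(p + 8)(p − 6)

Testing divisors of the constant over divisors of the leading coefficient, p = 4/3 is a root, so (3p − 4) divides it; the quotient is 2p**3 + 13p**2 − 78p − 432.
Then p = −8 is a root, giving the factor (p + 8) and quotient 2p**2 − 3p − 54.
The remaining quadratic factors as (p − 6)(2p + 9).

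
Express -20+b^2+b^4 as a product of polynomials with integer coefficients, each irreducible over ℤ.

(b+2)·(b-2)·(b^2+5)

Substitute u = b^2 to get a quadratic in u, then factor.
b^2+5 is irreducible over ℤ (always positive, so no real roots).
b^2-4 is a difference of squares.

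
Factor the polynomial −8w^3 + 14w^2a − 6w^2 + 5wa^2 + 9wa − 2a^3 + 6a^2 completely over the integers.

Group: w(−8w^2 − 2wa − 6w + a^2 − 3a) − 2a(−8w^2 − 2wa − 6w + a^2 − 3a); both groups contain (−8w^2 − 2wa − 6w + a^2 − 3a), so (w − 2a) is a factor with cofactor −8w^2 − 2wa − 6w + a^2 − 3a.
The cofactor groups again: −8w^2 − 2wa − 6w + a^2 − 3a = −2w(4w − a + 3) − a(4w − a + 3); both groups contain (4w − a + 3), giving −(2w + a)(4w − a + 3).

−(w − 2a)(4w − a + 3)(2w + a)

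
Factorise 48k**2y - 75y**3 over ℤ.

3y(4k + 5y)(4k - 5y)

Pull out the common factor 3y; 16k**2 - 25y**2 is a difference of squares.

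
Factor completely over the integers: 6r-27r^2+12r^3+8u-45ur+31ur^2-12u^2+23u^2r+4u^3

(4u+3r)(u+4r-1)(u+r-2)

Group: u(4u^2+7ur-8u+3r^2-6r) + (4r-1)(4u^2+7ur-8u+3r^2-6r); both groups contain (4u^2+7ur-8u+3r^2-6r), so (u+4r-1) is a factor with cofactor 4u^2+7ur-8u+3r^2-6r.
The cofactor groups again: 4u^2+7ur-8u+3r^2-6r = 4u(u+r-2) + 3r(u+r-2); both groups contain (u+r-2), giving (4u+3r)(u+r-2).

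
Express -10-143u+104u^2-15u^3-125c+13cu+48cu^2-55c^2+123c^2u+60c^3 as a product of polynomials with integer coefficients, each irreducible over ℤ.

Group: c(60c^2+63cu+65c-15u^2+74u+5) + (u-2)(60c^2+63cu+65c-15u^2+74u+5); both groups contain (60c^2+63cu+65c-15u^2+74u+5), so (c+u-2) is a factor with cofactor 60c^2+63cu+65c-15u^2+74u+5.
The cofactor groups again: 60c^2+63cu+65c-15u^2+74u+5 = 12c(5c-u+5) + (15u+1)(5c-u+5); both groups contain (5c-u+5), giving (12c+15u+1)(5c-u+5).

(12c+15u+1)(5c-u+5)(c+u-2)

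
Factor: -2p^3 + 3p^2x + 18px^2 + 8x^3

-(2p + x)(p + 2x)(p - 4x)

Group: 2p(-p^2 + 2px + 8x^2) + x(-p^2 + 2px + 8x^2); both groups contain (-p^2 + 2px + 8x^2), so (2p + x) is a factor with cofactor -p^2 + 2px + 8x^2.
The cofactor groups again: -p^2 + 2px + 8x^2 = -p(p + 2x) + 4x(p + 2x); both groups contain (p + 2x), giving -(p - 4x)(p + 2x).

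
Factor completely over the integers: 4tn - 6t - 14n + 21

(2n - 3)(2t - 7)

Group as (4tn - 6t) + (-14n + 21) = 2t(2n - 3) - 7(2n - 3).
Both groups share the factor (2n - 3).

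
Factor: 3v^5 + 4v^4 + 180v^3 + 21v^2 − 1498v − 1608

Trying the rational-root candidates, v = −2 is a root, giving the factor (v + 2) and quotient 3v^4 − 2v^3 + 184v^2 − 347v − 804.
Then v = −4/3 is a root, giving the factor (3v + 4) and quotient v^3 − 2v^2 + 64v − 201.
Then v = 3 is a root, so (v − 3) divides it; the quotient is v^2 + v + 67.
The quadratic v^2 + v + 67 has discriminant −267 < 0 and is irreducible over ℤ.

(3v + 4)(v + 2)(v − 3)(v^2 + v + 67)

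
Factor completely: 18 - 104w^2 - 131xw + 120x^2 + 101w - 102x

Group: 15x(8x - 13w - 2) + (8w - 9)(8x - 13w - 2); both groups contain (8x - 13w - 2).

(8x - 13w - 2)(15x + 8w - 9)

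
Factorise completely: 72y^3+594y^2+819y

Pull out the common factor 9y, then factor the remaining trinomial.

9y(2y+13)(4y+7)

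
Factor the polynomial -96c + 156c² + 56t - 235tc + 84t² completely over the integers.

(7t - 12c)(12t - 13c + 8)

Group: 12t(7t - 12c) + (-13c + 8)(7t - 12c); both groups contain (7t - 12c).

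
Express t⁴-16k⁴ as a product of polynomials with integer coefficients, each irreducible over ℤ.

Difference of squares twice: with A = t and B = 2k, A⁴ − B⁴ = (A² − B²)(A² + B²), and A² − B² factors again.

(t-2k)(t+2k)(t²+4k²)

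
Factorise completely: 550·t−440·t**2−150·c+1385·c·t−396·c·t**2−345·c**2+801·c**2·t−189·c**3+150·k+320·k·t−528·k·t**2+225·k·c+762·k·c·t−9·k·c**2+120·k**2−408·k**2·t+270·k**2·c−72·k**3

Group: 12·k·(−6·k**2+27·k·c−34·k·t+15·k−21·c**2+89·c·t−15·c−44·t**2+55·t) + (9·c+10)·(−6·k**2+27·k·c−34·k·t+15·k−21·c**2+89·c·t−15·c−44·t**2+55·t); both groups contain (−6·k**2+27·k·c−34·k·t+15·k−21·c**2+89·c·t−15·c−44·t**2+55·t), so (12·k+9·c+10) is a factor with cofactor −6·k**2+27·k·c−34·k·t+15·k−21·c**2+89·c·t−15·c−44·t**2+55·t.
The cofactor groups again: −6·k**2+27·k·c−34·k·t+15·k−21·c**2+89·c·t−15·c−44·t**2+55·t = −2·k·(3·k−3·c+11·t) + (7·c−4·t+5)·(3·k−3·c+11·t); both groups contain (3·k−3·c+11·t), giving −(2·k−7·c+4·t−5)·(3·k−3·c+11·t).

−(3·k−3·c+11·t)·(2·k−7·c+4·t−5)·(12·k+9·c+10)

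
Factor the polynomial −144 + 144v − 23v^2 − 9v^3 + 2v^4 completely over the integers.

(2v − 3)(v + 4)(v − 3)(v − 4)

Among the possible rational roots, v = 4 is a root, so (v − 4) divides it; the quotient is 2v^3 − v^2 − 27v + 36.
Continuing, v = 3/2 is a root, giving the factor (2v − 3) and quotient v^2 + v − 12.
The remaining quadratic factors as (v + 4)(v − 3).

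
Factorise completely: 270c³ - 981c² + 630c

9c(5c - 14)(6c - 5)

Pull out the common factor 9c, then factor the remaining trinomial.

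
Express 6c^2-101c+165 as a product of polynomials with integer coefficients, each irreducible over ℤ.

Need a pair with product 6·165 = 990 and sum -101: that's -11 and -90.
Split the middle term: 6c^2-11c - 90c+165 = c(6c-11) - 15(6c-11).

(6c-11)(c-15)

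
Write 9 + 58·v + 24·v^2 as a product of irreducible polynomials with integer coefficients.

(4·v + 9)·(6·v + 1)

Need a pair with product 24·9 = 216 and sum 58: that's 4 and 54.
Split the middle term: 24·v^2 + 4·v + 54·v + 9 = 4·v·(6·v + 1) + 9·(6·v + 1).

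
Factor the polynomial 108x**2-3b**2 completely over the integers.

Factor out 3, leaving 36x**2-b**2, which is a difference of two squares.

3(6x-b)(6x+b)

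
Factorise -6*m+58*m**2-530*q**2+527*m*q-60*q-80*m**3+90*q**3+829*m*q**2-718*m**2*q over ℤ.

-(10*m+q-6)*(8*m-9*q-1)*(m+10*q)

Group: 8*m*(-10*m**2-101*m*q+6*m-10*q**2+60*q) + (-9*q-1)*(-10*m**2-101*m*q+6*m-10*q**2+60*q); both groups contain (-10*m**2-101*m*q+6*m-10*q**2+60*q), so (8*m-9*q-1) is a factor with cofactor -10*m**2-101*m*q+6*m-10*q**2+60*q.
The cofactor groups again: -10*m**2-101*m*q+6*m-10*q**2+60*q = -10*m*(m+10*q) + (-q+6)*(m+10*q); both groups contain (m+10*q), giving -(10*m+q-6)*(m+10*q).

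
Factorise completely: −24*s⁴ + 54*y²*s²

6*s²*(3*y − 2*s)*(3*y + 2*s)

Pull out the common factor 6*s²; 9*y² − 4*s² is a difference of squares.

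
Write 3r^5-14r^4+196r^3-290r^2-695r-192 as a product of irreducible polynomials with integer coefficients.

(3r+1)(r+1)(r-3)(r^2-3r+64)

Trying the rational-root candidates, r = -1 is a root, so (r+1) is a factor; dividing leaves 3r^4-17r^3+213r^2-503r-192.
Then r = -1/3 is a root, so (3r+1) is a factor; dividing leaves r^3-6r^2+73r-192.
Next, r = 3 is a root, so (r-3) divides it; the quotient is r^2-3r+64.
The quadratic r^2-3r+64 has discriminant -247 < 0 and is irreducible over ℤ.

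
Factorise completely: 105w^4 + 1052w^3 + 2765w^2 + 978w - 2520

(3w + 7)(5w + 12)(7w - 5)(w + 6)

Testing divisors of the constant over divisors of the leading coefficient, w = -7/3 is a root, giving the factor (3w + 7) and quotient 35w^3 + 269w^2 + 294w - 360.
Continuing, w = 5/7 is a root, so (7w - 5) is a factor; dividing leaves 5w^2 + 42w + 72.
The remaining quadratic factors as (5w + 12)(w + 6).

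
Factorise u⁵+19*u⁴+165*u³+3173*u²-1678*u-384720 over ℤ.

By the rational root theorem, u = 8 is a root, so (u-8) divides it; the quotient is u⁴+27*u³+381*u²+6221*u+48090.
Then u = -14 is a root, so (u+14) is a factor; dividing leaves u³+13*u²+199*u+3435.
Then u = -15 is a root, giving the factor (u+15) and quotient u²-2*u+229.
The quadratic u²-2*u+229 has discriminant -912 < 0 and is irreducible over ℤ.

(u+14)*(u+15)*(u-8)*(u²-2*u+229)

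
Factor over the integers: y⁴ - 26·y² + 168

(y² - 12)·(y² - 14)

Substitute u = y² to get a quadratic in u, then factor.
y² - 12 is irreducible over ℤ (12 is not a perfect square).
y² - 14 is irreducible over ℤ (14 is not a perfect square).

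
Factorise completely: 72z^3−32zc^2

Pull out the common factor 8z; 9z^2−4c^2 is a difference of squares.

8z(3z−2c)(3z+2c)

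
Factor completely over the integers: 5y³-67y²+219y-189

Trying the rational-root candidates, y = 9 is a root, so (y-9) is a factor; dividing leaves 5y²-22y+21.
The remaining quadratic factors as (y-3)(5y-7).

(5y-7)(y-3)(y-9)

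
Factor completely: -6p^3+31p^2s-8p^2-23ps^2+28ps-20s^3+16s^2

-(2p+s)(3p-5s+4)(p-4s)

Group: 3p(-2p^2+7ps+4s^2) + (-5s+4)(-2p^2+7ps+4s^2); both groups contain (-2p^2+7ps+4s^2), so (3p-5s+4) is a factor with cofactor -2p^2+7ps+4s^2.
The cofactor groups again: -2p^2+7ps+4s^2 = -2p(p-4s) - s(p-4s); both groups contain (p-4s), giving -(2p+s)(p-4s).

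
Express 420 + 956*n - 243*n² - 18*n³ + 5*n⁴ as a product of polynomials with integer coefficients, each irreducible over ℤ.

(5*n + 2)*(n + 7)*(n - 5)*(n - 6)

Testing divisors of the constant over divisors of the leading coefficient, n = -7 is a root, so (n + 7) is a factor; dividing leaves 5*n³ - 53*n² + 128*n + 60.
Continuing, n = -2/5 is a root, giving the factor (5*n + 2) and quotient n² - 11*n + 30.
The remaining quadratic factors as (n - 6)(n - 5).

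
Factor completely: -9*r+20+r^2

(r-4)*(r-5)

Two integers with product 20 and sum -9 are -5 and -4.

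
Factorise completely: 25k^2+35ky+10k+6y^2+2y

(5k+6y+2)(5k+y)

Group: 5k(5k+y) + (6y+2)(5k+y); both groups contain (5k+y).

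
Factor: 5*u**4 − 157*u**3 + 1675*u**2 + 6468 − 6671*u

Among the possible rational roots, u = 7 is a root, so (u − 7) divides it; the quotient is 5*u**3 − 122*u**2 + 821*u − 924.
Then u = 7/5 is a root, so (5*u − 7) divides it; the quotient is u**2 − 23*u + 132.
The remaining quadratic factors as (u − 12)(u − 11).

(5*u − 7)*(u − 11)*(u − 12)*(u − 7)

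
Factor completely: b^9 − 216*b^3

b^3*(b^2 − 6)*(b^4 + 6*b^2 + 36)

Factor out b^3 first: what remains is b^6 − 216.
Recognize a difference of cubes with the parts b^2 and 6.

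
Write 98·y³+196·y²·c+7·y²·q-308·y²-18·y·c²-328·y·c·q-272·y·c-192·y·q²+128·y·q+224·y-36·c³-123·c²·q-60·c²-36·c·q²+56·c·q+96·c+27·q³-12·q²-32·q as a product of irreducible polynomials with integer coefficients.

(7·y-3·c-9·q-8)·(7·y+3·c-q)·(2·y+4·c+3·q-4)

Group: 7·y·(14·y²+34·y·c+19·y·q-28·y+12·c²+5·c·q-12·c-3·q²+4·q) + (-3·c-9·q-8)·(14·y²+34·y·c+19·y·q-28·y+12·c²+5·c·q-12·c-3·q²+4·q); both groups contain (14·y²+34·y·c+19·y·q-28·y+12·c²+5·c·q-12·c-3·q²+4·q), so (7·y-3·c-9·q-8) is a factor with cofactor 14·y²+34·y·c+19·y·q-28·y+12·c²+5·c·q-12·c-3·q²+4·q.
The cofactor groups again: 14·y²+34·y·c+19·y·q-28·y+12·c²+5·c·q-12·c-3·q²+4·q = 2·y·(7·y+3·c-q) + (4·c+3·q-4)·(7·y+3·c-q); both groups contain (7·y+3·c-q), giving (2·y+4·c+3·q-4)·(7·y+3·c-q).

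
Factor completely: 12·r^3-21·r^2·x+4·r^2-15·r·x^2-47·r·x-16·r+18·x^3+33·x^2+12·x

(3·r+3·x+4)·(4·r-3·x)·(r-2·x-1)

Group: 4·r·(3·r^2-3·r·x+r-6·x^2-11·x-4) - 3·x·(3·r^2-3·r·x+r-6·x^2-11·x-4); both groups contain (3·r^2-3·r·x+r-6·x^2-11·x-4), so (4·r-3·x) is a factor with cofactor 3·r^2-3·r·x+r-6·x^2-11·x-4.
The cofactor groups again: 3·r^2-3·r·x+r-6·x^2-11·x-4 = 3·r·(r-2·x-1) + (3·x+4)·(r-2·x-1); both groups contain (r-2·x-1), giving (3·r+3·x+4)·(r-2·x-1).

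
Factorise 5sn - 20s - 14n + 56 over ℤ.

(5s - 14)(n - 4)

Group as (5sn - 20s) + (-14n + 56) = 5s(n - 4) - 14(n - 4).
Both groups share the factor (n - 4).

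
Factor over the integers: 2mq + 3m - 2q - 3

Group as (2mq + 3m) + (-2q - 3) = m(2q + 3) - (2q + 3).
Both groups share the factor (2q + 3).

(2q + 3)(m - 1)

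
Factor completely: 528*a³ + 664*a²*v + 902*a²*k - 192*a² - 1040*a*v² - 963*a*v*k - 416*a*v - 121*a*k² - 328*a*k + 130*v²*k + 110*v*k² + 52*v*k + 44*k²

Group: 8*a*(66*a² + 83*a*v + 121*a*k - 24*a - 130*v² - 110*v*k - 52*v - 44*k) - k*(66*a² + 83*a*v + 121*a*k - 24*a - 130*v² - 110*v*k - 52*v - 44*k); both groups contain (66*a² + 83*a*v + 121*a*k - 24*a - 130*v² - 110*v*k - 52*v - 44*k), so (8*a - k) is a factor with cofactor 66*a² + 83*a*v + 121*a*k - 24*a - 130*v² - 110*v*k - 52*v - 44*k.
The cofactor groups again: 66*a² + 83*a*v + 121*a*k - 24*a - 130*v² - 110*v*k - 52*v - 44*k = 6*a*(11*a - 10*v - 4) + (13*v + 11*k)*(11*a - 10*v - 4); both groups contain (11*a - 10*v - 4), giving (6*a + 13*v + 11*k)*(11*a - 10*v - 4).

(11*a - 10*v - 4)*(6*a + 13*v + 11*k)*(8*a - k)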